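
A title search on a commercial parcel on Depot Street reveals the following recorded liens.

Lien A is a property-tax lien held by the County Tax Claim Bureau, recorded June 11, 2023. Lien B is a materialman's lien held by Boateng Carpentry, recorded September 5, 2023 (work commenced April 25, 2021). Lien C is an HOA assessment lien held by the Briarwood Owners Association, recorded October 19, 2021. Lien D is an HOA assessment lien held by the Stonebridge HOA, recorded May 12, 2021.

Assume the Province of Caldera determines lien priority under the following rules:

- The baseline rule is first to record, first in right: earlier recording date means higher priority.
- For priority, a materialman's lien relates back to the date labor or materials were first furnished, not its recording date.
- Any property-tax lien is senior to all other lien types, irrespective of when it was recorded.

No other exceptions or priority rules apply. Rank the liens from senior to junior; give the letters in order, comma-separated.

A, B, D, C

Effective dates after the stated exceptions: B relates back to April 25, 2021 (work commenced).
A, as a property-tax lien, has superpriority and ranks first.
The other liens, earliest effective date first: B (April 25, 2021), D (May 12, 2021), C (October 19, 2021).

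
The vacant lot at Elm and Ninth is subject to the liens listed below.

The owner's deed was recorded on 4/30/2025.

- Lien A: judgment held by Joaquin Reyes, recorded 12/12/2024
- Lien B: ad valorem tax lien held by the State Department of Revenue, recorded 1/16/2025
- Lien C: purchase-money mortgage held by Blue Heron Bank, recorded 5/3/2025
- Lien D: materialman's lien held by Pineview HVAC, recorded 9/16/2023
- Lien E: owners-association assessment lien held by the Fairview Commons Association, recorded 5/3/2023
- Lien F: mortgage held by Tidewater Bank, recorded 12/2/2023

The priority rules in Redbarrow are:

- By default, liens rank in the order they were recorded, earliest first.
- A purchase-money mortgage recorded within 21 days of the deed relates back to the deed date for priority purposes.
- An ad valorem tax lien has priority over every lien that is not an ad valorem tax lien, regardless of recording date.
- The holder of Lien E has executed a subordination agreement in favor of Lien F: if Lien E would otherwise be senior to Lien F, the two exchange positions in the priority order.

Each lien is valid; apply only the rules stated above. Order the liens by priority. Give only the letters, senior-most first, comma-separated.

Adjusting effective dates: C was recorded within the 21-day window, so its effective date is the deed date 4/30/2025.
As an ad valorem tax lien, B is senior to every other lien.
Remaining liens by effective date: E (5/3/2023), D (9/16/2023), F (12/2/2023), A (12/12/2024), C (4/30/2025).
E is senior to F before the subordination, so the two trade places.

B, F, D, E, A, C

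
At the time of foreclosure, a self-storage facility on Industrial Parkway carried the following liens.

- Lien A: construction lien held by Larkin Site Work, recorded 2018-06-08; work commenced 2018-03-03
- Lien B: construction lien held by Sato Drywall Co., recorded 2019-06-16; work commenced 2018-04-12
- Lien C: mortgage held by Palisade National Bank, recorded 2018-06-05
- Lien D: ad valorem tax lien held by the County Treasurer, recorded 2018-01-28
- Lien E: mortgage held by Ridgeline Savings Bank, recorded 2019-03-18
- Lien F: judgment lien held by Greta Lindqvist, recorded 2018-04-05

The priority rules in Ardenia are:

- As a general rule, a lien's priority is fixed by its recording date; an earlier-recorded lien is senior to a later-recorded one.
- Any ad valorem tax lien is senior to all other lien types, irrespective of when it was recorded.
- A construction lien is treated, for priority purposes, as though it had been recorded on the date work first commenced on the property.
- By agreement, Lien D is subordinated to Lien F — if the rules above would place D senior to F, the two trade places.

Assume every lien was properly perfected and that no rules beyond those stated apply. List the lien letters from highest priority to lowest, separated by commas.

F, A, D, B, C, E

Effective dates: A is treated as recorded 2018-03-03, the work-commencement date; B is treated as recorded 2018-04-12, the work-commencement date.
D is an ad valorem tax lien, so it outranks all other liens regardless of date.
Among the remaining liens, by effective date: A (2018-03-03), F (2018-04-05), B (2018-04-12), C (2018-06-05), E (2019-03-18).
D would otherwise be senior to F, so under the subordination agreement D and F exchange positions.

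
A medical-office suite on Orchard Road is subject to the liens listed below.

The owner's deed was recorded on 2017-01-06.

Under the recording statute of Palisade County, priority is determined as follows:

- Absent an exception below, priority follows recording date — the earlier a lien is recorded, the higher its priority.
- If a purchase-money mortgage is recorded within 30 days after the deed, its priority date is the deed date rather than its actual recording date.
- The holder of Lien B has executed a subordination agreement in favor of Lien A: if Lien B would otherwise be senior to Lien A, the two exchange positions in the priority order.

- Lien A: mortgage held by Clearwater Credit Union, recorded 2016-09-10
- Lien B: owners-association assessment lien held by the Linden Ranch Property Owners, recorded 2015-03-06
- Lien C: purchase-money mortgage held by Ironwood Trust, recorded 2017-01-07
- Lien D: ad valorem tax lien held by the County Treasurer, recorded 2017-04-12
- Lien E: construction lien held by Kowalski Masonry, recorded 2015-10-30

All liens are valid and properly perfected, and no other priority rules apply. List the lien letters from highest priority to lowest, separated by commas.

A, E, B, C, D

Effective dates: C relates back to the deed date 2017-01-06.
By effective date, earliest first: B (2015-03-06), E (2015-10-30), A (2016-09-10), C (2017-01-06), D (2017-04-12).
Because B would otherwise rank above A, the subordination swaps them.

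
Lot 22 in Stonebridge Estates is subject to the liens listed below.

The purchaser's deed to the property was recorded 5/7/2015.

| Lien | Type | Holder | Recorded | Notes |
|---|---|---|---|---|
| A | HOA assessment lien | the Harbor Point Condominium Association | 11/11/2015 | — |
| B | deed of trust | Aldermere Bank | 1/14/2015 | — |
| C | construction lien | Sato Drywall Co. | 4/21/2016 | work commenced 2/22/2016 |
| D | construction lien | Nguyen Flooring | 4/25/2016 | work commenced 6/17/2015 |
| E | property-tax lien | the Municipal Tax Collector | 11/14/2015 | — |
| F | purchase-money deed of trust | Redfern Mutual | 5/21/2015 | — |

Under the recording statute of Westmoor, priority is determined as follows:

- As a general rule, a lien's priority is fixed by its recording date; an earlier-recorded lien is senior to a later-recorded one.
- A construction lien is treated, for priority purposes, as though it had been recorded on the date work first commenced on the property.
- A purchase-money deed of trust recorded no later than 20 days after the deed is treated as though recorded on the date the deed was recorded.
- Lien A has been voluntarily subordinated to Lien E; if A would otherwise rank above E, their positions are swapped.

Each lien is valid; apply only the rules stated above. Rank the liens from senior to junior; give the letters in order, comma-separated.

B, F, D, E, A, C

Adjusting effective dates: C's effective date is 2/22/2016, when work began; D relates back to 6/17/2015 (work commenced); F's effective date is the deed date, 5/7/2015.
Ordering by effective date: B (1/14/2015), F (5/7/2015), D (6/17/2015), A (11/11/2015), E (11/14/2015), C (2/22/2016).
Because A would otherwise rank above E, the subordination swaps them.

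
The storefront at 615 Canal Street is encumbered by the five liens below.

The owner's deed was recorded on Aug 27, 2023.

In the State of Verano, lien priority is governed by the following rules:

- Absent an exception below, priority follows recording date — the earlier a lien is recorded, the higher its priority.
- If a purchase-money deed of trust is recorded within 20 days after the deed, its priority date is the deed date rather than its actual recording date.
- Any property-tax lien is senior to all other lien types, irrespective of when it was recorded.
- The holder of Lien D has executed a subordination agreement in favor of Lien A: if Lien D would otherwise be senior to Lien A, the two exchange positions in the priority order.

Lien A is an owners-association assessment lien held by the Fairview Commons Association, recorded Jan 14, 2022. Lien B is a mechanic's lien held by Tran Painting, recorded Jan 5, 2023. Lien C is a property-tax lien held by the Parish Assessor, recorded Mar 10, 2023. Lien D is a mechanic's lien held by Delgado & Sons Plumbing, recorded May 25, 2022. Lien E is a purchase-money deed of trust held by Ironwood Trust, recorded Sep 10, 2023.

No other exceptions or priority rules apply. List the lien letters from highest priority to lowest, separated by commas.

C, A, D, B, E

First, effective dates: E's effective date is the deed date, Aug 27, 2023.
C is a property-tax lien, so it outranks all other liens regardless of date.
The other liens, earliest effective date first: A (Jan 14, 2022), D (May 25, 2022), B (Jan 5, 2023), E (Aug 27, 2023).
D already ranks below A; the subordination has no effect.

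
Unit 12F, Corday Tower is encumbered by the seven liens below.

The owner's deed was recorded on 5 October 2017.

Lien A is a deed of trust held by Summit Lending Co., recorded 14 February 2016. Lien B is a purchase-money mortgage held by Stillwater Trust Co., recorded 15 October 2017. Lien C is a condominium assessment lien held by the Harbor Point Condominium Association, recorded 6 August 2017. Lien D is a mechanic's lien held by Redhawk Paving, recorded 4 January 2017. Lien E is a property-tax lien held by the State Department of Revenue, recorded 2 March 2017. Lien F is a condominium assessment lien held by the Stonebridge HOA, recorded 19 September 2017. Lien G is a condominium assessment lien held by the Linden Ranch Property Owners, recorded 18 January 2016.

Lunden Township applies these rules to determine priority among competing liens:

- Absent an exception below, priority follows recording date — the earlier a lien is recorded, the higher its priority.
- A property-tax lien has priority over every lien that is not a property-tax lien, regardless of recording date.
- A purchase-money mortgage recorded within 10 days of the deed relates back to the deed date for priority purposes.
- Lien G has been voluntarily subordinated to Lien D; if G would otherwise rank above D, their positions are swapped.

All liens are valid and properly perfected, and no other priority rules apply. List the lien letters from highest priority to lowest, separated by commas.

E, D, A, G, C, F, B

First, effective dates: B relates back to the deed date 5 October 2017.
As a property-tax lien, E is senior to every other lien.
Among the remaining liens, by effective date: G (18 January 2016), A (14 February 2016), D (4 January 2017), C (6 August 2017), F (19 September 2017), B (5 October 2017).
G would otherwise be senior to D, so under the subordination agreement G and D exchange positions.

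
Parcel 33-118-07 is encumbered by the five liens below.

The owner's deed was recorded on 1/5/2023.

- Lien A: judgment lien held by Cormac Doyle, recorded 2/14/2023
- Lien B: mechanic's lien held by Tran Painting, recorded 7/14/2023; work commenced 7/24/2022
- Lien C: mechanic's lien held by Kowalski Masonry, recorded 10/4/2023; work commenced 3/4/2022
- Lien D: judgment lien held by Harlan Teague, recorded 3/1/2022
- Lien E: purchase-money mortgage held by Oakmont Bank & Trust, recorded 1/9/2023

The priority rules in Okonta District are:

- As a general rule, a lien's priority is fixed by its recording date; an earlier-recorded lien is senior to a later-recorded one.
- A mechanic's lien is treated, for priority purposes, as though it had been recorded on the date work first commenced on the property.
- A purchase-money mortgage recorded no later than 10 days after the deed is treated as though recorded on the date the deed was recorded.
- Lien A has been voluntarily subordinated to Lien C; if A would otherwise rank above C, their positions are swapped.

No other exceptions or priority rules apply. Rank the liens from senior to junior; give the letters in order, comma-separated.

Effective dates: B is treated as recorded 7/24/2022, the work-commencement date; C relates back to 3/4/2022 (work commenced); E's effective date is the deed date, 1/5/2023.
Ordering by effective date: D (3/1/2022), C (3/4/2022), B (7/24/2022), E (1/5/2023), A (2/14/2023).
A is already junior to C, so the subordination agreement changes nothing.

D, C, B, E, A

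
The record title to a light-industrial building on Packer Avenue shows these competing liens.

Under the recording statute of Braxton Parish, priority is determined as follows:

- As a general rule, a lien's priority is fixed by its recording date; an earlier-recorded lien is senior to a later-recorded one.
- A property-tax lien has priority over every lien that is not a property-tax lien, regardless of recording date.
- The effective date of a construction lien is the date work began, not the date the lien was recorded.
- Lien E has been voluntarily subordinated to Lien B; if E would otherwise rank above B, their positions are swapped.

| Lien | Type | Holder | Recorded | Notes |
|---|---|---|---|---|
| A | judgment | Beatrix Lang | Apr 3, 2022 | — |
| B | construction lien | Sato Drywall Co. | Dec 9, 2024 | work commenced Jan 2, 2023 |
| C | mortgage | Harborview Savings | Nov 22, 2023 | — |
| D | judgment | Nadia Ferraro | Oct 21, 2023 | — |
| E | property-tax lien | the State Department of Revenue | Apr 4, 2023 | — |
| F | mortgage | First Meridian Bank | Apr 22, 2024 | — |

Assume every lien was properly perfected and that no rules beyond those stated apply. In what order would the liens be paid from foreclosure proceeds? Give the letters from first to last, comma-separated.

B, A, E, D, C, F

First, effective dates: B's effective date is Jan 2, 2023, when work began.
E, as a property-tax lien, has superpriority and ranks first.
Ordering the rest by effective date: A (Apr 3, 2022), B (Jan 2, 2023), D (Oct 21, 2023), C (Nov 22, 2023), F (Apr 22, 2024).
E is senior to B before the subordination, so the two trade places.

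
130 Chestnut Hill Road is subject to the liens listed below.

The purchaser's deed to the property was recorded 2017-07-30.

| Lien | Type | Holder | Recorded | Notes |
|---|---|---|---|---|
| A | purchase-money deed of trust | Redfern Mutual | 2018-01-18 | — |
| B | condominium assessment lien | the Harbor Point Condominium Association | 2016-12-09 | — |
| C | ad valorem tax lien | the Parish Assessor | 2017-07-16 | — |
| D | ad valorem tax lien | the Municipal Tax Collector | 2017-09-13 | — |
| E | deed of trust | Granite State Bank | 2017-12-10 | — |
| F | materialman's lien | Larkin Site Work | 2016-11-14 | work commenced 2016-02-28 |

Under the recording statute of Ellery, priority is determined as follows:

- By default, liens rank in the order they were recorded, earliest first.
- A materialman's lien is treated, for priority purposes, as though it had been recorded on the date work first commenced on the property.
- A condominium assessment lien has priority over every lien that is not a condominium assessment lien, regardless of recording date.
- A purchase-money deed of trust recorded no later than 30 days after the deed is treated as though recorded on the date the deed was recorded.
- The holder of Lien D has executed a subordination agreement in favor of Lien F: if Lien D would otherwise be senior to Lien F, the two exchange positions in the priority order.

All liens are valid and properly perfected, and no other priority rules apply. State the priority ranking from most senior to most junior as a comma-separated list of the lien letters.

B, F, C, D, E, A

First, effective dates: A missed the 30-day window (172 days after the deed), so its recording date stands; F is treated as recorded 2016-02-28, the work-commencement date.
B is a condominium assessment lien, so it outranks all other liens regardless of date.
The other liens, earliest effective date first: F (2016-02-28), C (2017-07-16), D (2017-09-13), E (2017-12-10), A (2018-01-18).
D is already junior to F, so the subordination agreement changes nothing.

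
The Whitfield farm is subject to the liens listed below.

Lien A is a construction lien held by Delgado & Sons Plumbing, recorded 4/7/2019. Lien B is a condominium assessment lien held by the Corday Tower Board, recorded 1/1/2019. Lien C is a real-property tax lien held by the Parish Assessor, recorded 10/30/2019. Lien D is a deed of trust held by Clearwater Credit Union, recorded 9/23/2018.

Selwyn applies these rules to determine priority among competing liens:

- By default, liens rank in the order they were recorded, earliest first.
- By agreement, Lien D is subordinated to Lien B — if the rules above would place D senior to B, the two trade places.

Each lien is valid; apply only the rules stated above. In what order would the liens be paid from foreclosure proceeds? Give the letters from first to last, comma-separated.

B, D, A, C

Ordering by effective date: D (9/23/2018), B (1/1/2019), A (4/7/2019), C (10/30/2019).
D would otherwise be senior to B, so under the subordination agreement D and B exchange positions.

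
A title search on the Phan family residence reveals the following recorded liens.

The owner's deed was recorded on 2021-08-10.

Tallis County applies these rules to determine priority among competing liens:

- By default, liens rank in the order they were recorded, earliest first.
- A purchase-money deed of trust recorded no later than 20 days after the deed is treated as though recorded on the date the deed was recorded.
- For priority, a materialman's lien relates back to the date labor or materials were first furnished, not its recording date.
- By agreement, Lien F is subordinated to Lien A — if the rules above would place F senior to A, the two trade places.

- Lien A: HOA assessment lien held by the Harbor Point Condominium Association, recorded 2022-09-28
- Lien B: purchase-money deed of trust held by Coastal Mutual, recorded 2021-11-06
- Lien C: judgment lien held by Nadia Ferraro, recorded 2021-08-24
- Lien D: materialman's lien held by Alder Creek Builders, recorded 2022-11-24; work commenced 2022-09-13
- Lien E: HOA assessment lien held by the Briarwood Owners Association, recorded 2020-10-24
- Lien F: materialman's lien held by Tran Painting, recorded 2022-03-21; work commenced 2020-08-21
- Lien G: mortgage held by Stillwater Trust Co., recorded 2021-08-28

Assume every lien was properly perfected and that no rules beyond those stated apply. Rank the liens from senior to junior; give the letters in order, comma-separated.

A, E, C, G, B, D, F

Effective dates after the stated exceptions: B was recorded 88 days after the deed, outside the 20-day window, so it keeps its recording date; D relates back to 2022-09-13 (work commenced); F's effective date is 2020-08-21, when work began.
Sorted by effective date: F (2020-08-21), E (2020-10-24), C (2021-08-24), G (2021-08-28), B (2021-11-06), D (2022-09-13), A (2022-09-28).
F is senior to A before the subordination, so the two trade places.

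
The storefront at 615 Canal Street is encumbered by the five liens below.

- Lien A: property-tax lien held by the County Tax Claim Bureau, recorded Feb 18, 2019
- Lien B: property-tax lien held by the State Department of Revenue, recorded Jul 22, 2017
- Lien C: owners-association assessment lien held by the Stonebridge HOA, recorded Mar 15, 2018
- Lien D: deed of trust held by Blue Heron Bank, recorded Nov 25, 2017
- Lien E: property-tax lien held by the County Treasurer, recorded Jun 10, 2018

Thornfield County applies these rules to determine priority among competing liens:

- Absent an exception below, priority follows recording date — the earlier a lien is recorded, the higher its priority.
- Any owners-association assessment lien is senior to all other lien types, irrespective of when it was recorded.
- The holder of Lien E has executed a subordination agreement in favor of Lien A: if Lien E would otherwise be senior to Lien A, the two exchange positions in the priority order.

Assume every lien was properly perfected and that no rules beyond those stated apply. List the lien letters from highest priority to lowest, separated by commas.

C is an owners-association assessment lien, so it outranks all other liens regardless of date.
Remaining liens by effective date: B (Jul 22, 2017), D (Nov 25, 2017), E (Jun 10, 2018), A (Feb 18, 2019).
The subordination applies — E was senior to A — so E and A swap.

C, B, D, A, E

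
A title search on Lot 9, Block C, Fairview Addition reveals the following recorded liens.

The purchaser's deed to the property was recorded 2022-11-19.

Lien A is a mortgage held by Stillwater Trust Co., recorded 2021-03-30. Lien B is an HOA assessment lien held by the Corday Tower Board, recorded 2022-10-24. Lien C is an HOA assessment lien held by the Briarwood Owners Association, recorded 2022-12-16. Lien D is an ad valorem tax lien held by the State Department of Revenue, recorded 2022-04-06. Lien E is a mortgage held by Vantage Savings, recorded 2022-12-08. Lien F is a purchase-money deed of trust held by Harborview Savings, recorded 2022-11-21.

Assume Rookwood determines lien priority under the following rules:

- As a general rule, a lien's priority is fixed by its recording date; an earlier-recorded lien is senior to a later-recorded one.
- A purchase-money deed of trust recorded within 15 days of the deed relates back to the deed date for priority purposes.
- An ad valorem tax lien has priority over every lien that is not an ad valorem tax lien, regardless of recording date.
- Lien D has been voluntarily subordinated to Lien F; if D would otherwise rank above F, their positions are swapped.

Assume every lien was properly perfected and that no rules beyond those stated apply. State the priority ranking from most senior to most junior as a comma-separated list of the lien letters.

F, A, B, D, E, C

Effective dates after the stated exceptions: F's effective date is the deed date, 2022-11-19.
D, as an ad valorem tax lien, has superpriority and ranks first.
Among the remaining liens, by effective date: A (2021-03-30), B (2022-10-24), F (2022-11-19), E (2022-12-08), C (2022-12-16).
D is senior to F before the subordination, so the two trade places.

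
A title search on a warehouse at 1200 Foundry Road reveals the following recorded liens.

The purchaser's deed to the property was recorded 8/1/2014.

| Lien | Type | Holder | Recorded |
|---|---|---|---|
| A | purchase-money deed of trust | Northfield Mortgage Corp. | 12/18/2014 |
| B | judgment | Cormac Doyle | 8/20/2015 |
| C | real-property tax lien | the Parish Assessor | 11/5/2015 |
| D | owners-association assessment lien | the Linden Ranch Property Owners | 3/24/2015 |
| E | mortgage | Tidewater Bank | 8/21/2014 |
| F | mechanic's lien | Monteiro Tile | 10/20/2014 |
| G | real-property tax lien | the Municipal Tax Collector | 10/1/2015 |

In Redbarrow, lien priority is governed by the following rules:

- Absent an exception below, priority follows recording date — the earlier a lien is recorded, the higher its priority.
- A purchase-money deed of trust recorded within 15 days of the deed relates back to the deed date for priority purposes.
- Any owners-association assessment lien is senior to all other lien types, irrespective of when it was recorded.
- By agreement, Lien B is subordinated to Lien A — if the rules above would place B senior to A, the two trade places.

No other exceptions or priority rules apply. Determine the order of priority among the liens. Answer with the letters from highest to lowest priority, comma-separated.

D, E, F, A, B, G, C

Effective dates after the stated exceptions: A was recorded 139 days after the deed, outside the 15-day window, so it keeps its recording date.
D is an owners-association assessment lien, so it outranks all other liens regardless of date.
Ordering the rest by effective date: E (8/21/2014), F (10/20/2014), A (12/18/2014), B (8/20/2015), G (10/1/2015), C (11/5/2015).
B already ranks below A; the subordination has no effect.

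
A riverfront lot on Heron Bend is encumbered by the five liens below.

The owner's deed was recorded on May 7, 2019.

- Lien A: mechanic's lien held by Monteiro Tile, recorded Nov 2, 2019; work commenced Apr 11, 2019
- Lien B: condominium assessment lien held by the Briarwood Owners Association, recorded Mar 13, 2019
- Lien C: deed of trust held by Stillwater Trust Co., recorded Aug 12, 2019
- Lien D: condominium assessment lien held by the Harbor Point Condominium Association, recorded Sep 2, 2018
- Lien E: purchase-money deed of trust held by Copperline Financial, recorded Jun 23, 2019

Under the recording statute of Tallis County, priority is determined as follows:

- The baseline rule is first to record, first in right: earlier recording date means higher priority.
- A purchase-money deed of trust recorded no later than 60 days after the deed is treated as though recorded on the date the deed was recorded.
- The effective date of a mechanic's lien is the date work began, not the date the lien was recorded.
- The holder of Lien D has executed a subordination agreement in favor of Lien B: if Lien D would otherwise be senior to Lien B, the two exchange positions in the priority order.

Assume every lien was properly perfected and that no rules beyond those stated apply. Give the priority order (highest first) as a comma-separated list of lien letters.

First, effective dates: A relates back to Apr 11, 2019 (work commenced); E relates back to the deed date May 7, 2019.
By effective date, earliest first: D (Sep 2, 2018), B (Mar 13, 2019), A (Apr 11, 2019), E (May 7, 2019), C (Aug 12, 2019).
Because D would otherwise rank above B, the subordination swaps them.

B, D, A, E, C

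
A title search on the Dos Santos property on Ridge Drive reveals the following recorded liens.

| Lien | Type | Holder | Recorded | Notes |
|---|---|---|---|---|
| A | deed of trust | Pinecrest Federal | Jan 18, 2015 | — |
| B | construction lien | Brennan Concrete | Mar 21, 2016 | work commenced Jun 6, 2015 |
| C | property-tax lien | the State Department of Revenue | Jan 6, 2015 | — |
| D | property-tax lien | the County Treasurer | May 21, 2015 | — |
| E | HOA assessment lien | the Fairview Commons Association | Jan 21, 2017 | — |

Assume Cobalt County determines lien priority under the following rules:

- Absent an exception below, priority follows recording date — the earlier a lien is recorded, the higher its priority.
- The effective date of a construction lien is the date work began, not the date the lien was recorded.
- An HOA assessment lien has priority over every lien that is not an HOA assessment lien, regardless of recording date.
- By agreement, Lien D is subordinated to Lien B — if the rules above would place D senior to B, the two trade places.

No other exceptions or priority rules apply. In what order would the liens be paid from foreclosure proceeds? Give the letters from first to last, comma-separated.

E, C, A, B, D

Adjusting effective dates: B relates back to Jun 6, 2015 (work commenced).
As an HOA assessment lien, E is senior to every other lien.
Ordering the rest by effective date: C (Jan 6, 2015), A (Jan 18, 2015), D (May 21, 2015), B (Jun 6, 2015).
The subordination applies — D was senior to B — so D and B swap.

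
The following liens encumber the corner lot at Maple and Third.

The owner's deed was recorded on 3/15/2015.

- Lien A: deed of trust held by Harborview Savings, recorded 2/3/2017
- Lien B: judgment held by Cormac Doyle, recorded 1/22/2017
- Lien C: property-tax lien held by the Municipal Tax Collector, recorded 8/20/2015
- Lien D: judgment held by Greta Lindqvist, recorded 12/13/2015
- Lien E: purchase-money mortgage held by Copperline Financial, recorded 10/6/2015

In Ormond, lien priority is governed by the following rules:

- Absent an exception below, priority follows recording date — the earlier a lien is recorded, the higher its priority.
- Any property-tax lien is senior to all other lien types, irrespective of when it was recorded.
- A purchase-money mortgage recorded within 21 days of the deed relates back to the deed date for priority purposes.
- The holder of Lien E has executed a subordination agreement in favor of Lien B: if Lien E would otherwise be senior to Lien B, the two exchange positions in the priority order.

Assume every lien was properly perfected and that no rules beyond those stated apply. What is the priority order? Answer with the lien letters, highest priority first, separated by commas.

Effective dates after the stated exceptions: E was recorded 205 days after the deed, outside the 21-day window, so it keeps its recording date.
As a property-tax lien, C is senior to every other lien.
Remaining liens by effective date: E (10/6/2015), D (12/13/2015), B (1/22/2017), A (2/3/2017).
The subordination applies — E was senior to B — so E and B swap.

C, B, D, E, A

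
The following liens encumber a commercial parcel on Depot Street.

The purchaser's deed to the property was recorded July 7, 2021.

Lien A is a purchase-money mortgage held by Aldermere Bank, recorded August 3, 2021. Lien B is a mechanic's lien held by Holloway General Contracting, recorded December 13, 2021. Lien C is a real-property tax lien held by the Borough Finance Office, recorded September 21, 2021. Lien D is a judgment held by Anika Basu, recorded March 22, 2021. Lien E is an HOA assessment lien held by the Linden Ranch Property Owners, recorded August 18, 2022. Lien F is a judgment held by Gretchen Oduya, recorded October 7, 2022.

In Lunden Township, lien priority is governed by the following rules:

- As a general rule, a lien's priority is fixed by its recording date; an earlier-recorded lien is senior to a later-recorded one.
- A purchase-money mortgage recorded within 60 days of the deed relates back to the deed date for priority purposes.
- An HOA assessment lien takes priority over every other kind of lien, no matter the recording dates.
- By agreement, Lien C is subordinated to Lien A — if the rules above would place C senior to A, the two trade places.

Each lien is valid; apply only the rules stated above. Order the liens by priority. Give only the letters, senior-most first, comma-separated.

E, D, A, C, B, F

Adjusting effective dates: A's effective date is the deed date, July 7, 2021.
E is an HOA assessment lien and takes priority over every other lien.
Among the remaining liens, by effective date: D (March 22, 2021), A (July 7, 2021), C (September 21, 2021), B (December 13, 2021), F (October 7, 2022).
C is already junior to A, so the subordination agreement changes nothing.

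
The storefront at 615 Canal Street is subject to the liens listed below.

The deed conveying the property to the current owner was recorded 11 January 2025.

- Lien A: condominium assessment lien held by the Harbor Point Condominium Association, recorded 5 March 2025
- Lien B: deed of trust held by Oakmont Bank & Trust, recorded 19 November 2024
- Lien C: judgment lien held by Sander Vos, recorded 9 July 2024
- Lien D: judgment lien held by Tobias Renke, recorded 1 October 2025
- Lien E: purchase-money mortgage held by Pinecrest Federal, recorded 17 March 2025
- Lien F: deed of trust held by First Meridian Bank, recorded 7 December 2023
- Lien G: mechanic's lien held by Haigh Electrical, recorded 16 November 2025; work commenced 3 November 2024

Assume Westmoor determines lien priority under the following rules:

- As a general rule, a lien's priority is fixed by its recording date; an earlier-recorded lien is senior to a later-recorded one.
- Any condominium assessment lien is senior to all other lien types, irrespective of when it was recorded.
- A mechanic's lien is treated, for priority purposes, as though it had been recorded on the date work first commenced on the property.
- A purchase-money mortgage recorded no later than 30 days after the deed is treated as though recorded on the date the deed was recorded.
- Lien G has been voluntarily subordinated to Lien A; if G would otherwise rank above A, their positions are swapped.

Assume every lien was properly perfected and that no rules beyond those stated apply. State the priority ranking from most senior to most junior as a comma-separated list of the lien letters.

A, F, C, G, B, E, D

First, effective dates: E missed the 30-day window (65 days after the deed), so its recording date stands; G is treated as recorded 3 November 2024, the work-commencement date.
A is a condominium assessment lien, so it outranks all other liens regardless of date.
Ordering the rest by effective date: F (7 December 2023), C (9 July 2024), G (3 November 2024), B (19 November 2024), E (17 March 2025), D (1 October 2025).
Since G is not senior to A, the subordination leaves the order unchanged.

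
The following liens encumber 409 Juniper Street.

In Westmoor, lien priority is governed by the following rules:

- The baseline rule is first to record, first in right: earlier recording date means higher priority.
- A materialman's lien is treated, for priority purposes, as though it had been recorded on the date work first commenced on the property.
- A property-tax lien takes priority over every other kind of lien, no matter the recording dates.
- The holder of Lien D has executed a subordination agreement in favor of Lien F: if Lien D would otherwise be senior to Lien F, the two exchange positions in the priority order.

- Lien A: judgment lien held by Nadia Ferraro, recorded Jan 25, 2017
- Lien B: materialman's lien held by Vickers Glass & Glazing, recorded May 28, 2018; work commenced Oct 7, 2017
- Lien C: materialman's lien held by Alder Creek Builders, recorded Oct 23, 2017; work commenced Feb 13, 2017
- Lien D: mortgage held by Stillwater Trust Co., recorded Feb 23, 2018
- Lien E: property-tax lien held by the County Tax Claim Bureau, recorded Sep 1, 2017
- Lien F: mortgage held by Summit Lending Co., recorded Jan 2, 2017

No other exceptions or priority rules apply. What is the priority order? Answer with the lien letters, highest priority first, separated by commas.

E, F, A, C, B, D

Adjusting effective dates: B's effective date is Oct 7, 2017, when work began; C is treated as recorded Feb 13, 2017, the work-commencement date.
As a property-tax lien, E is senior to every other lien.
Remaining liens by effective date: F (Jan 2, 2017), A (Jan 25, 2017), C (Feb 13, 2017), B (Oct 7, 2017), D (Feb 23, 2018).
Since D is not senior to F, the subordination leaves the order unchanged.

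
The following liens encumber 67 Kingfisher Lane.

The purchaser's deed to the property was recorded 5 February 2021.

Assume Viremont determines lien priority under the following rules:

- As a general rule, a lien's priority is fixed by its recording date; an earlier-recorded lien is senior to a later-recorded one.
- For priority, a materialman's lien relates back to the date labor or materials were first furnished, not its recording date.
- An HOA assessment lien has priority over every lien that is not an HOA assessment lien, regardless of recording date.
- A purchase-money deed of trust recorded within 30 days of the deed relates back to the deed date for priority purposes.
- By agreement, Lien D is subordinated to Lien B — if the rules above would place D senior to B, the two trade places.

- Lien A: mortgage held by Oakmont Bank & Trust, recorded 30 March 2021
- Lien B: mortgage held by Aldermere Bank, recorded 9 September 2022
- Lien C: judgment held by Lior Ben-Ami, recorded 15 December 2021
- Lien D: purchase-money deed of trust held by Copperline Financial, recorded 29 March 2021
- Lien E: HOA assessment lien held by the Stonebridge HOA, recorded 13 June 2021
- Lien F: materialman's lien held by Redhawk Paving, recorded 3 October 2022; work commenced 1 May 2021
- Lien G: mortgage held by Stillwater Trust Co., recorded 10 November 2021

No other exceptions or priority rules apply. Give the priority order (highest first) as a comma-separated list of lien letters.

Effective dates after the stated exceptions: D was recorded 52 days after the deed — beyond 30 days — so no relation-back applies; F relates back to 1 May 2021 (work commenced).
As an HOA assessment lien, E is senior to every other lien.
Ordering the rest by effective date: D (29 March 2021), A (30 March 2021), F (1 May 2021), G (10 November 2021), C (15 December 2021), B (9 September 2022).
D would otherwise be senior to B, so under the subordination agreement D and B exchange positions.

E, B, A, F, G, C, D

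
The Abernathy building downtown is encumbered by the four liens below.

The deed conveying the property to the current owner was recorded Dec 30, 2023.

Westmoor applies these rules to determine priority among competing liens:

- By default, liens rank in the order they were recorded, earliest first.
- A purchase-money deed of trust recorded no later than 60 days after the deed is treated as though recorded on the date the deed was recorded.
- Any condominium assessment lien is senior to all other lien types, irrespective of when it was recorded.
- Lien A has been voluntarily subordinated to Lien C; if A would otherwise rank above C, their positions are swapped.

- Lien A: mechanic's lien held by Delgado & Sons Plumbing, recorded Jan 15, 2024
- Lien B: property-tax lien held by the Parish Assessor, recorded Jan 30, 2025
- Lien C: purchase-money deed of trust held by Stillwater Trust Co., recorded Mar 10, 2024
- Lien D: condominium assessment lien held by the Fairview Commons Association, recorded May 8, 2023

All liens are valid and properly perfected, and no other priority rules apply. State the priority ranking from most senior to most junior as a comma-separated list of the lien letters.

D, C, A, B

First, effective dates: C missed the 60-day window (71 days after the deed), so its recording date stands.
D is a condominium assessment lien, so it outranks all other liens regardless of date.
The other liens, earliest effective date first: A (Jan 15, 2024), C (Mar 10, 2024), B (Jan 30, 2025).
The subordination applies — A was senior to C — so A and C swap.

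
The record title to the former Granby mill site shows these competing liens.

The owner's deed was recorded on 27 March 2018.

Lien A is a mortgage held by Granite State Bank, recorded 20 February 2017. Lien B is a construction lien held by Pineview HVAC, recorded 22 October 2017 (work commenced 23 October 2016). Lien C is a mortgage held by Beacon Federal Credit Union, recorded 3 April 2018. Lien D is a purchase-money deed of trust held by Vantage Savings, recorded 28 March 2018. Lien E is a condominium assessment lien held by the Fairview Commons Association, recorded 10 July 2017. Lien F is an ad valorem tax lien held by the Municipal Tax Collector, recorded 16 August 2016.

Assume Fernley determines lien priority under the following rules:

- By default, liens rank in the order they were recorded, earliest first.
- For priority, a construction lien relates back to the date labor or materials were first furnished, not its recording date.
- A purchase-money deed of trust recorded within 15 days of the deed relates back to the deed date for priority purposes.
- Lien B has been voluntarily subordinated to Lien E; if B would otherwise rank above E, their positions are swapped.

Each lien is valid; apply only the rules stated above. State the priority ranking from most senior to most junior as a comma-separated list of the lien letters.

Adjusting effective dates: B's effective date is 23 October 2016, when work began; D was recorded within the 15-day window, so its effective date is the deed date 27 March 2018.
Ordering by effective date: F (16 August 2016), B (23 October 2016), A (20 February 2017), E (10 July 2017), D (27 March 2018), C (3 April 2018).
B would otherwise be senior to E, so under the subordination agreement B and E exchange positions.

F, E, A, B, D, C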